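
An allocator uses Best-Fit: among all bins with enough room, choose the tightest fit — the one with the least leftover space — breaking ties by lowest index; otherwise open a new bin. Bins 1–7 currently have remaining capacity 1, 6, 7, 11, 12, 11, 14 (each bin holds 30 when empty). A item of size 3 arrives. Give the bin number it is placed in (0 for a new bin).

Bins with room: bin 2 (6), bin 3 (7), bin 4 (11), bin 5 (12), bin 6 (11), bin 7 (14).
Tightest fit is bin 2 with 6 free.

2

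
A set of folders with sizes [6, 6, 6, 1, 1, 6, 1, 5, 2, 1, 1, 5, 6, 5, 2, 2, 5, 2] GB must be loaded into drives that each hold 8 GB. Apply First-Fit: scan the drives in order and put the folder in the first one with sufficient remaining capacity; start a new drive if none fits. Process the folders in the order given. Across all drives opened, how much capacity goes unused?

9

Put 6 GB in drive 1; 2 GB remain.
Put 6 GB in drive 2; 2 GB remain.
Put 6 GB in drive 3; 2 GB remain.
Put 1 GB in drive 1; 1 GB remain.
Put 1 GB in drive 1; 0 GB remain.
Put 6 GB in drive 4; 2 GB remain.
Put 1 GB in drive 2; 1 GB remain.
Put 5 GB in drive 5; 3 GB remain.
Put 2 GB in drive 3; 0 GB remain.
Put 1 GB in drive 2; 0 GB remain.
Put 1 GB in drive 4; 1 GB remain.
Put 5 GB in drive 6; 3 GB remain.
Put 6 GB in drive 7; 2 GB remain.
Put 5 GB in drive 8; 3 GB remain.
Put 2 GB in drive 5; 1 GB remain.
Put 2 GB in drive 6; 1 GB remain.
Put 5 GB in drive 9; 3 GB remain.
Put 2 GB in drive 7; 0 GB remain.
9 drives × 8 GB = 72 GB; used 63 GB; unused 9 GB.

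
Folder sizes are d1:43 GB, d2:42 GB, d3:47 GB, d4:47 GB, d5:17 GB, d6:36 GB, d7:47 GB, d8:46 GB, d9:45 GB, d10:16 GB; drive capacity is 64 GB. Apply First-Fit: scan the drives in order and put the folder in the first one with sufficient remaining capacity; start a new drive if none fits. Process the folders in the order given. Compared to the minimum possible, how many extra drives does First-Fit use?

First-Fit: [43,17] [42,16] [47] [47] [36] [47] [46] [45] → 8 drives.
8 folders exceed 32 GB (half the capacity), and no two of those can share a drive, so at least 8 drives are needed.
So 8 is already optimal.

0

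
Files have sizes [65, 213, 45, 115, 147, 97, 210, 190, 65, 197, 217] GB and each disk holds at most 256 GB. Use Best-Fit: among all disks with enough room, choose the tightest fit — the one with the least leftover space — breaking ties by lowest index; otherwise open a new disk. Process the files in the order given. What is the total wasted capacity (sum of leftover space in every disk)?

65 GB → disk 1 (remaining 191 GB)
213 GB → disk 2 (remaining 43 GB)
45 GB → disk 1 (remaining 146 GB)
115 GB → disk 1 (remaining 31 GB)
147 GB → disk 3 (remaining 109 GB)
97 GB → disk 3 (remaining 12 GB)
210 GB → disk 4 (remaining 46 GB)
190 GB → disk 5 (remaining 66 GB)
65 GB → disk 5 (remaining 1 GB)
197 GB → disk 6 (remaining 59 GB)
217 GB → disk 7 (remaining 39 GB)
7 disks × 256 GB = 1792 GB; used 1561 GB; unused 231 GB.

231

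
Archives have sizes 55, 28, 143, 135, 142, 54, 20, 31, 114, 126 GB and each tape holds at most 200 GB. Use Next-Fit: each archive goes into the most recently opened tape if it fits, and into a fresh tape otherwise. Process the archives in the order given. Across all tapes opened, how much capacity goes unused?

tape 1: place 55 GB, 145 GB left
tape 1: place 28 GB, 117 GB left
tape 2: place 143 GB, 57 GB left
tape 3: place 135 GB, 65 GB left
tape 4: place 142 GB, 58 GB left
tape 4: place 54 GB, 4 GB left
tape 5: place 20 GB, 180 GB left
tape 5: place 31 GB, 149 GB left
tape 5: place 114 GB, 35 GB left
tape 6: place 126 GB, 74 GB left
6 tapes × 200 GB = 1200 GB; used 848 GB; unused 352 GB.

352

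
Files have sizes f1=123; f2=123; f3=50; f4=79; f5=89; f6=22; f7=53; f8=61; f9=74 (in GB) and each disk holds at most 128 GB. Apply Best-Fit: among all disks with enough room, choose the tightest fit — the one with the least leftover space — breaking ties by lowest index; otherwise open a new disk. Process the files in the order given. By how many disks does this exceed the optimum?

Best-Fit: [123] [123] [50,53] [79] [89,22] [61] [74] → 7 disks.
Total size 674 GB; any packing needs at least ⌈674/128⌉ = 6 disks.
An optimal packing achieves that bound: [123] [123] [89,22] [79] [74,53] [61,50] → 6 disks.
Excess: 7 − 6 = 1.

1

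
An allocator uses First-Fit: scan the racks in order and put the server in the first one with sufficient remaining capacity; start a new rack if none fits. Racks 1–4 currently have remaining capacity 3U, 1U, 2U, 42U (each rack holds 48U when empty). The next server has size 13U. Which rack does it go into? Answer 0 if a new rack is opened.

Racks with room: rack 4 (42U).
The first with room is rack 4.

4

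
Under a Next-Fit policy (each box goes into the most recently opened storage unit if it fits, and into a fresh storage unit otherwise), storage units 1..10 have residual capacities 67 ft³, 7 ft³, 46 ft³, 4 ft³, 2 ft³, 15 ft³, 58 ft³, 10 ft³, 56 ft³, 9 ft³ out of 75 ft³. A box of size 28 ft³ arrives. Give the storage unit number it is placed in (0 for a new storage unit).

0

Next-Fit only looks at storage unit 10, which has 9 ft³ free.
28 ft³ does not fit, so a new storage unit is opened.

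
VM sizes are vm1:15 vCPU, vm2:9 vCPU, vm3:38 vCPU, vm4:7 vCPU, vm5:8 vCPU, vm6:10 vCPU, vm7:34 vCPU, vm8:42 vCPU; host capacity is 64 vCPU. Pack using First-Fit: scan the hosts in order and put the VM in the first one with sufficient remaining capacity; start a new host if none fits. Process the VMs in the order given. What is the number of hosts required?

vm1 (15 vCPU) → host 1 (remaining 49 vCPU)
vm2 (9 vCPU) → host 1 (remaining 40 vCPU)
vm3 (38 vCPU) → host 1 (remaining 2 vCPU)
vm4 (7 vCPU) → host 2 (remaining 57 vCPU)
vm5 (8 vCPU) → host 2 (remaining 49 vCPU)
vm6 (10 vCPU) → host 2 (remaining 39 vCPU)
vm7 (34 vCPU) → host 2 (remaining 5 vCPU)
vm8 (42 vCPU) → host 3 (remaining 22 vCPU)

3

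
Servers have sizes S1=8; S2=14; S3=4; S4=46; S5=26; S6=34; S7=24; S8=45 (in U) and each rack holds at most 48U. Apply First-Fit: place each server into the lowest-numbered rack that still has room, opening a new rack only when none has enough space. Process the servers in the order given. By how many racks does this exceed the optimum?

First-Fit: [8,14,4] [46] [26] [34] [24] [45] → 6 racks.
Total size 201U; any packing needs at least ⌈201/48⌉ = 5 racks.
An optimal packing achieves that bound: [46] [45] [34,14] [26,8,4] [24] → 5 racks.
Excess: 6 − 5 = 1.

1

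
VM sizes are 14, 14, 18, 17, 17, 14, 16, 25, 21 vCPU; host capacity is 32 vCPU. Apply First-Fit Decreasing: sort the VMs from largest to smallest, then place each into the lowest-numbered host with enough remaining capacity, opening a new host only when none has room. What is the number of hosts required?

Sorted descending: 25, 21, 18, 17, 17, 16, 14, 14, 14.
Put 25 vCPU in host 1; 7 vCPU remain.
Put 21 vCPU in host 2; 11 vCPU remain.
Put 18 vCPU in host 3; 14 vCPU remain.
Put 17 vCPU in host 4; 15 vCPU remain.
Put 17 vCPU in host 5; 15 vCPU remain.
Put 16 vCPU in host 6; 16 vCPU remain.
Put 14 vCPU in host 3; 0 vCPU remain.
Put 14 vCPU in host 4; 1 vCPU remain.
Put 14 vCPU in host 5; 1 vCPU remain.

6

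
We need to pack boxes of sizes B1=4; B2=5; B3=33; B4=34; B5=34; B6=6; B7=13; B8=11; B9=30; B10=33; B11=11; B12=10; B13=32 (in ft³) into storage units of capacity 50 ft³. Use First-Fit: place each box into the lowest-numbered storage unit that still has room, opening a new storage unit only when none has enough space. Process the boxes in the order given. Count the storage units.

Put B1 (4 ft³) in storage unit 1; 46 ft³ remain.
Put B2 (5 ft³) in storage unit 1; 41 ft³ remain.
Put B3 (33 ft³) in storage unit 1; 8 ft³ remain.
Put B4 (34 ft³) in storage unit 2; 16 ft³ remain.
Put B5 (34 ft³) in storage unit 3; 16 ft³ remain.
Put B6 (6 ft³) in storage unit 1; 2 ft³ remain.
Put B7 (13 ft³) in storage unit 2; 3 ft³ remain.
Put B8 (11 ft³) in storage unit 3; 5 ft³ remain.
Put B9 (30 ft³) in storage unit 4; 20 ft³ remain.
Put B10 (33 ft³) in storage unit 5; 17 ft³ remain.
Put B11 (11 ft³) in storage unit 4; 9 ft³ remain.
Put B12 (10 ft³) in storage unit 5; 7 ft³ remain.
Put B13 (32 ft³) in storage unit 6; 18 ft³ remain.

6 storage units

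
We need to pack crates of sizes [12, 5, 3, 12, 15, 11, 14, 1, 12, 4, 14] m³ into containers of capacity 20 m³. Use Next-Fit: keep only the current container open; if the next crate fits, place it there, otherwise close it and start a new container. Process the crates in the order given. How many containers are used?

12 m³ → container 1 (remaining 8 m³)
5 m³ → container 1 (remaining 3 m³)
3 m³ → container 1 (remaining 0 m³)
12 m³ → container 2 (remaining 8 m³)
15 m³ → container 3 (remaining 5 m³)
11 m³ → container 4 (remaining 9 m³)
14 m³ → container 5 (remaining 6 m³)
1 m³ → container 5 (remaining 5 m³)
12 m³ → container 6 (remaining 8 m³)
4 m³ → container 6 (remaining 4 m³)
14 m³ → container 7 (remaining 6 m³)

7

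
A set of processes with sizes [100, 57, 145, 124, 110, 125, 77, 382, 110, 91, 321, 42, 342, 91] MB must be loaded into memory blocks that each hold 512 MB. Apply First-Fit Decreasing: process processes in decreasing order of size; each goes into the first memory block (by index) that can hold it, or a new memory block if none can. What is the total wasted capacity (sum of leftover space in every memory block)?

Sorted descending: 382, 342, 321, 145, 125, 124, 110, 110, 100, 91, 91, 77, 57, 42.
memory block 1: place 382 MB, 130 MB left
memory block 2: place 342 MB, 170 MB left
memory block 3: place 321 MB, 191 MB left
memory block 2: place 145 MB, 25 MB left
memory block 1: place 125 MB, 5 MB left
memory block 3: place 124 MB, 67 MB left
memory block 4: place 110 MB, 402 MB left
memory block 4: place 110 MB, 292 MB left
memory block 4: place 100 MB, 192 MB left
memory block 4: place 91 MB, 101 MB left
memory block 4: place 91 MB, 10 MB left
memory block 5: place 77 MB, 435 MB left
memory block 3: place 57 MB, 10 MB left
memory block 5: place 42 MB, 393 MB left
5 memory blocks × 512 MB = 2560 MB; used 2117 MB; unused 443 MB.

443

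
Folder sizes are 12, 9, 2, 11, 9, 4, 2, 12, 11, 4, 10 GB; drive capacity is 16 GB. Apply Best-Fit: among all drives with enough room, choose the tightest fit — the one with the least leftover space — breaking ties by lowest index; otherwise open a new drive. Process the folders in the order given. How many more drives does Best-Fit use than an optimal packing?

Best-Fit: [12,2,2] [9] [11,4] [9] [12,4] [11] [10] → 7 drives.
7 folders exceed 8 GB (half the capacity), and no two of those can share a drive, so at least 7 drives are needed.
So 7 is already optimal.

0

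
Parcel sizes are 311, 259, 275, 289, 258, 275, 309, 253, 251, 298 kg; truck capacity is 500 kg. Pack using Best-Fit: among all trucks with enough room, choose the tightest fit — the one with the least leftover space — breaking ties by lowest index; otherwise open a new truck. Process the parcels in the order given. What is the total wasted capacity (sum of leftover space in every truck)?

2222

truck 1: place 311 kg, 189 kg left
truck 2: place 259 kg, 241 kg left
truck 3: place 275 kg, 225 kg left
truck 4: place 289 kg, 211 kg left
truck 5: place 258 kg, 242 kg left
truck 6: place 275 kg, 225 kg left
truck 7: place 309 kg, 191 kg left
truck 8: place 253 kg, 247 kg left
truck 9: place 251 kg, 249 kg left
truck 10: place 298 kg, 202 kg left
10 trucks × 500 kg = 5000 kg; used 2778 kg; unused 2222 kg.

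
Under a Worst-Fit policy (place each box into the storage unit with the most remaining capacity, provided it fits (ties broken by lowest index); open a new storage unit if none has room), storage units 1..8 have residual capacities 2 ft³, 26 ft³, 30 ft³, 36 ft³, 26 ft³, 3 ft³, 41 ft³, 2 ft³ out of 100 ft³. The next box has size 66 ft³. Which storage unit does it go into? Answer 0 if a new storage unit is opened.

No storage unit has ≥ 66 ft³ free, so a new storage unit is opened.

0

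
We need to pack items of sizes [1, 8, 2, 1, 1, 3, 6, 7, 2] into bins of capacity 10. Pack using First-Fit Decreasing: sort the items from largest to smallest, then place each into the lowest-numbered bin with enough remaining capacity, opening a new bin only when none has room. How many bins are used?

4

Sorted descending: 8, 7, 6, 3, 2, 2, 1, 1, 1.
bin 1: place 8, 2 left
bin 2: place 7, 3 left
bin 3: place 6, 4 left
bin 2: place 3, 0 left
bin 1: place 2, 0 left
bin 3: place 2, 2 left
bin 3: place 1, 1 left
bin 3: place 1, 0 left
bin 4: place 1, 9 left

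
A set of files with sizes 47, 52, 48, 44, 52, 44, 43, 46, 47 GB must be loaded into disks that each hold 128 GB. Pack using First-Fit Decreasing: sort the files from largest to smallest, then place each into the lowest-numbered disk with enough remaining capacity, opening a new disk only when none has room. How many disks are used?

5 disks

Sorted descending: 52, 52, 48, 47, 47, 46, 44, 44, 43.
disk 1: place 52 GB, 76 GB left
disk 1: place 52 GB, 24 GB left
disk 2: place 48 GB, 80 GB left
disk 2: place 47 GB, 33 GB left
disk 3: place 47 GB, 81 GB left
disk 3: place 46 GB, 35 GB left
disk 4: place 44 GB, 84 GB left
disk 4: place 44 GB, 40 GB left
disk 5: place 43 GB, 85 GB left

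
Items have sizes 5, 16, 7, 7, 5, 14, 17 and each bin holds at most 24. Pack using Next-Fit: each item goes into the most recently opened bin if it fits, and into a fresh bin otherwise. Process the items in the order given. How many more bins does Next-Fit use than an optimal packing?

Next-Fit: [5,16] [7,7,5] [14] [17] → 4 bins.
Total size 71; any packing needs at least ⌈71/24⌉ = 3 bins.
An optimal packing achieves that bound: [17,7] [16,7] [14,5,5] → 3 bins.
Excess: 4 − 3 = 1.

1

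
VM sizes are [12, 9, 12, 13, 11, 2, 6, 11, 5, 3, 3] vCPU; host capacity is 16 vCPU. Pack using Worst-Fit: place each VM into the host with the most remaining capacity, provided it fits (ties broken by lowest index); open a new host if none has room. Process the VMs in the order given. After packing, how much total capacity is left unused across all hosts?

host 1: place 12 vCPU, 4 vCPU left
host 2: place 9 vCPU, 7 vCPU left
host 3: place 12 vCPU, 4 vCPU left
host 4: place 13 vCPU, 3 vCPU left
host 5: place 11 vCPU, 5 vCPU left
host 2: place 2 vCPU, 5 vCPU left
host 6: place 6 vCPU, 10 vCPU left
host 7: place 11 vCPU, 5 vCPU left
host 6: place 5 vCPU, 5 vCPU left
host 2: place 3 vCPU, 2 vCPU left
host 5: place 3 vCPU, 2 vCPU left
7 hosts × 16 vCPU = 112 vCPU; used 87 vCPU; unused 25 vCPU.

25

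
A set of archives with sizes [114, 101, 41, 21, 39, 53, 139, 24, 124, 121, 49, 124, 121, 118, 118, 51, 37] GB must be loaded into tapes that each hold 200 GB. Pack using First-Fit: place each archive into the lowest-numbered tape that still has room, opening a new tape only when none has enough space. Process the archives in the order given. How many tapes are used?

tape 1: place 114 GB, 86 GB left
tape 2: place 101 GB, 99 GB left
tape 1: place 41 GB, 45 GB left
tape 1: place 21 GB, 24 GB left
tape 2: place 39 GB, 60 GB left
tape 2: place 53 GB, 7 GB left
tape 3: place 139 GB, 61 GB left
tape 1: place 24 GB, 0 GB left
tape 4: place 124 GB, 76 GB left
tape 5: place 121 GB, 79 GB left
tape 3: place 49 GB, 12 GB left
tape 6: place 124 GB, 76 GB left
tape 7: place 121 GB, 79 GB left
tape 8: place 118 GB, 82 GB left
tape 9: place 118 GB, 82 GB left
tape 4: place 51 GB, 25 GB left
tape 5: place 37 GB, 42 GB left

9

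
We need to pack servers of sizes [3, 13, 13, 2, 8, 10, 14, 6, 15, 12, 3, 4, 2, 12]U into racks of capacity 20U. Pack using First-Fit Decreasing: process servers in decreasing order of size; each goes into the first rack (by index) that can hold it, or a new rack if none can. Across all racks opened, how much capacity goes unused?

Sorted descending: 15, 14, 13, 13, 12, 12, 10, 8, 6, 4, 3, 3, 2, 2.
rack 1: place 15U, 5U left
rack 2: place 14U, 6U left
rack 3: place 13U, 7U left
rack 4: place 13U, 7U left
rack 5: place 12U, 8U left
rack 6: place 12U, 8U left
rack 7: place 10U, 10U left
rack 5: place 8U, 0U left
rack 2: place 6U, 0U left
rack 1: place 4U, 1U left
rack 3: place 3U, 4U left
rack 3: place 3U, 1U left
rack 4: place 2U, 5U left
rack 4: place 2U, 3U left
7 racks × 20U = 140U; used 117U; unused 23U.

23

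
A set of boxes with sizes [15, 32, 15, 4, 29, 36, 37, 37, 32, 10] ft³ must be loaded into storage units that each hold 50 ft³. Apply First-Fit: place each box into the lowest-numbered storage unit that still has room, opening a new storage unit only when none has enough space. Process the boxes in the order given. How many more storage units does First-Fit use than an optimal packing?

0

First-Fit: [15,32] [15,4,29] [36,10] [37] [37] [32] → 6 storage units.
6 boxes exceed 25 ft³ (half the capacity), and no two of those can share a storage unit, so at least 6 storage units are needed.
So 6 is already optimal.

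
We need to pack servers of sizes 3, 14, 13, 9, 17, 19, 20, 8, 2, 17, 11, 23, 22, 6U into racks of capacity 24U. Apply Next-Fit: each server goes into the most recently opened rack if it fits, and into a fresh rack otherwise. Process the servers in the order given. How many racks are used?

3U → rack 1 (remaining 21U)
14U → rack 1 (remaining 7U)
13U → rack 2 (remaining 11U)
9U → rack 2 (remaining 2U)
17U → rack 3 (remaining 7U)
19U → rack 4 (remaining 5U)
20U → rack 5 (remaining 4U)
8U → rack 6 (remaining 16U)
2U → rack 6 (remaining 14U)
17U → rack 7 (remaining 7U)
11U → rack 8 (remaining 13U)
23U → rack 9 (remaining 1U)
22U → rack 10 (remaining 2U)
6U → rack 11 (remaining 18U)
Final racks: [3,14] [13,9] [17] [19] [20] [8,2] [17] [11] [23] [22] [6].

11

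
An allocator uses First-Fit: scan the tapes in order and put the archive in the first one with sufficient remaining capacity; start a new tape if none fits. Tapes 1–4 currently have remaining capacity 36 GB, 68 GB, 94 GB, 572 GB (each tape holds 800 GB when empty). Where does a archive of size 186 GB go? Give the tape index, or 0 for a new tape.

Tapes with room: tape 4 (572 GB).
The first with room is tape 4.

4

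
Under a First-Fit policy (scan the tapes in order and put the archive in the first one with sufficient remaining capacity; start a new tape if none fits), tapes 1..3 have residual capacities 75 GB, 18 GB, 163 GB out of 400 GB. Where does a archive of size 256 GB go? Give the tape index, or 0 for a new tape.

No tape has ≥ 256 GB free, so a new tape is opened.

0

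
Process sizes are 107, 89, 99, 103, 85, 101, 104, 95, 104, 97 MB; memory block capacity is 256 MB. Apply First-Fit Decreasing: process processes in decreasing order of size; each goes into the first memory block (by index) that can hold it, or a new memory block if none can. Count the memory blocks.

5

Sorted descending: 107, 104, 104, 103, 101, 99, 97, 95, 89, 85.
Put 107 MB in memory block 1; 149 MB remain.
Put 104 MB in memory block 1; 45 MB remain.
Put 104 MB in memory block 2; 152 MB remain.
Put 103 MB in memory block 2; 49 MB remain.
Put 101 MB in memory block 3; 155 MB remain.
Put 99 MB in memory block 3; 56 MB remain.
Put 97 MB in memory block 4; 159 MB remain.
Put 95 MB in memory block 4; 64 MB remain.
Put 89 MB in memory block 5; 167 MB remain.
Put 85 MB in memory block 5; 82 MB remain.
Final memory blocks: [107,104] [104,103] [101,99] [97,95] [89,85].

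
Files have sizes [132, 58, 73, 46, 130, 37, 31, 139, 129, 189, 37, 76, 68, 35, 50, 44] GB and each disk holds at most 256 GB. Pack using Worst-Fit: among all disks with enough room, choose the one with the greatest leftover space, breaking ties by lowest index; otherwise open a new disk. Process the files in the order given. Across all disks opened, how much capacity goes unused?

262

132 GB → disk 1 (remaining 124 GB)
58 GB → disk 1 (remaining 66 GB)
73 GB → disk 2 (remaining 183 GB)
46 GB → disk 2 (remaining 137 GB)
130 GB → disk 2 (remaining 7 GB)
37 GB → disk 1 (remaining 29 GB)
31 GB → disk 3 (remaining 225 GB)
139 GB → disk 3 (remaining 86 GB)
129 GB → disk 4 (remaining 127 GB)
189 GB → disk 5 (remaining 67 GB)
37 GB → disk 4 (remaining 90 GB)
76 GB → disk 4 (remaining 14 GB)
68 GB → disk 3 (remaining 18 GB)
35 GB → disk 5 (remaining 32 GB)
50 GB → disk 6 (remaining 206 GB)
44 GB → disk 6 (remaining 162 GB)
6 disks × 256 GB = 1536 GB; used 1274 GB; unused 262 GB.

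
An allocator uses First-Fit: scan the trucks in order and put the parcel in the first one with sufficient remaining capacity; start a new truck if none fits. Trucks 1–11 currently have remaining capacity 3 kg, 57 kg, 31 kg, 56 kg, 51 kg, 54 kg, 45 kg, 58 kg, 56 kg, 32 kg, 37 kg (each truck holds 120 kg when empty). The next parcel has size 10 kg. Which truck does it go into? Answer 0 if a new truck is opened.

Trucks with room: truck 2 (57 kg), truck 3 (31 kg), truck 4 (56 kg), truck 5 (51 kg), truck 6 (54 kg), truck 7 (45 kg), truck 8 (58 kg), truck 9 (56 kg), truck 10 (32 kg), truck 11 (37 kg).
The first with room is truck 2.

2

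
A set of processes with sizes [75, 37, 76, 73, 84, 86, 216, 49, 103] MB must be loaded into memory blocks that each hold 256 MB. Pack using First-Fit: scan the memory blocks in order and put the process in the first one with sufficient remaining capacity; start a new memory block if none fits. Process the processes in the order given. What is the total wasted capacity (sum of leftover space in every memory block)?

memory block 1: place 75 MB, 181 MB left
memory block 1: place 37 MB, 144 MB left
memory block 1: place 76 MB, 68 MB left
memory block 2: place 73 MB, 183 MB left
memory block 2: place 84 MB, 99 MB left
memory block 2: place 86 MB, 13 MB left
memory block 3: place 216 MB, 40 MB left
memory block 1: place 49 MB, 19 MB left
memory block 4: place 103 MB, 153 MB left
4 memory blocks × 256 MB = 1024 MB; used 799 MB; unused 225 MB.

225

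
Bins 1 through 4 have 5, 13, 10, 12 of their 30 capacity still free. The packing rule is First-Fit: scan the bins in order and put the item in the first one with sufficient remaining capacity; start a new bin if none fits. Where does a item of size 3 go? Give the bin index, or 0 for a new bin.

1

Bins with room: bin 1 (5), bin 2 (13), bin 3 (10), bin 4 (12).
The first with room is bin 1.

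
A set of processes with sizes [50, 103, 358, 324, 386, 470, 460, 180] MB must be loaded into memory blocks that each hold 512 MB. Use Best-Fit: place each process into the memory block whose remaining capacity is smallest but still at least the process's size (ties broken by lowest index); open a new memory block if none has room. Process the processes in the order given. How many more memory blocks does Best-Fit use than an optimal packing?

0

Best-Fit: [50,103,358] [324,180] [386] [470] [460] → 5 memory blocks.
Total size 2331 MB; any packing needs at least ⌈2331/512⌉ = 5 memory blocks.
So 5 is already optimal.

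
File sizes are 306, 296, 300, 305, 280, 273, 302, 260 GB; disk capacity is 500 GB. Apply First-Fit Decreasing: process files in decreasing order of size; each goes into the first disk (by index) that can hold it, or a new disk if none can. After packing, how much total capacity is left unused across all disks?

Sorted descending: 306, 305, 302, 300, 296, 280, 273, 260.
306 GB → disk 1 (remaining 194 GB)
305 GB → disk 2 (remaining 195 GB)
302 GB → disk 3 (remaining 198 GB)
300 GB → disk 4 (remaining 200 GB)
296 GB → disk 5 (remaining 204 GB)
280 GB → disk 6 (remaining 220 GB)
273 GB → disk 7 (remaining 227 GB)
260 GB → disk 8 (remaining 240 GB)
8 disks × 500 GB = 4000 GB; used 2322 GB; unused 1678 GB.

1678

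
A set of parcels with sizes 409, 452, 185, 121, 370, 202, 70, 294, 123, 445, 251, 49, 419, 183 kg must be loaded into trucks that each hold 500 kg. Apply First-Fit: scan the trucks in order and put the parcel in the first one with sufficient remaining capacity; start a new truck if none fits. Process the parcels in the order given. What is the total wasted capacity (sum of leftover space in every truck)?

427

truck 1: place 409 kg, 91 kg left
truck 2: place 452 kg, 48 kg left
truck 3: place 185 kg, 315 kg left
truck 3: place 121 kg, 194 kg left
truck 4: place 370 kg, 130 kg left
truck 5: place 202 kg, 298 kg left
truck 1: place 70 kg, 21 kg left
truck 5: place 294 kg, 4 kg left
truck 3: place 123 kg, 71 kg left
truck 6: place 445 kg, 55 kg left
truck 7: place 251 kg, 249 kg left
truck 3: place 49 kg, 22 kg left
truck 8: place 419 kg, 81 kg left
truck 7: place 183 kg, 66 kg left
8 trucks × 500 kg = 4000 kg; used 3573 kg; unused 427 kg.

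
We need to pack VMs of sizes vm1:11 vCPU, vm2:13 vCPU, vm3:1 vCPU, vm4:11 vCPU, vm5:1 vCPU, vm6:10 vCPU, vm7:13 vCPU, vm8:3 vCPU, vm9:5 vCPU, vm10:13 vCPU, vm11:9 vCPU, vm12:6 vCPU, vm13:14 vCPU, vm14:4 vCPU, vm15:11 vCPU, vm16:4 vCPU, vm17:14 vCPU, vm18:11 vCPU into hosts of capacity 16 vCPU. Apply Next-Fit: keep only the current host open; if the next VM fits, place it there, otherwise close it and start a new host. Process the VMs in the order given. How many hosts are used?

Put vm1 (11 vCPU) in host 1; 5 vCPU remain.
Put vm2 (13 vCPU) in host 2; 3 vCPU remain.
Put vm3 (1 vCPU) in host 2; 2 vCPU remain.
Put vm4 (11 vCPU) in host 3; 5 vCPU remain.
Put vm5 (1 vCPU) in host 3; 4 vCPU remain.
Put vm6 (10 vCPU) in host 4; 6 vCPU remain.
Put vm7 (13 vCPU) in host 5; 3 vCPU remain.
Put vm8 (3 vCPU) in host 5; 0 vCPU remain.
Put vm9 (5 vCPU) in host 6; 11 vCPU remain.
Put vm10 (13 vCPU) in host 7; 3 vCPU remain.
Put vm11 (9 vCPU) in host 8; 7 vCPU remain.
Put vm12 (6 vCPU) in host 8; 1 vCPU remain.
Put vm13 (14 vCPU) in host 9; 2 vCPU remain.
Put vm14 (4 vCPU) in host 10; 12 vCPU remain.
Put vm15 (11 vCPU) in host 10; 1 vCPU remain.
Put vm16 (4 vCPU) in host 11; 12 vCPU remain.
Put vm17 (14 vCPU) in host 12; 2 vCPU remain.
Put vm18 (11 vCPU) in host 13; 5 vCPU remain.

13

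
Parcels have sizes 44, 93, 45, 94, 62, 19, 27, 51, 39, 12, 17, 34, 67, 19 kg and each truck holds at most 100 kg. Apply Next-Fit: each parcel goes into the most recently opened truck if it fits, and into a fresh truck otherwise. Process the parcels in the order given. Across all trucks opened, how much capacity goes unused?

truck 1: place 44 kg, 56 kg left
truck 2: place 93 kg, 7 kg left
truck 3: place 45 kg, 55 kg left
truck 4: place 94 kg, 6 kg left
truck 5: place 62 kg, 38 kg left
truck 5: place 19 kg, 19 kg left
truck 6: place 27 kg, 73 kg left
truck 6: place 51 kg, 22 kg left
truck 7: place 39 kg, 61 kg left
truck 7: place 12 kg, 49 kg left
truck 7: place 17 kg, 32 kg left
truck 8: place 34 kg, 66 kg left
truck 9: place 67 kg, 33 kg left
truck 9: place 19 kg, 14 kg left
9 trucks × 100 kg = 900 kg; used 623 kg; unused 277 kg.

277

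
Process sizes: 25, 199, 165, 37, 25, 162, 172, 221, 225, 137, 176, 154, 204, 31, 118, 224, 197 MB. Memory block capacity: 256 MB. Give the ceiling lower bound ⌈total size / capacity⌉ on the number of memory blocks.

10

Total size = 25 + 199 + 165 + 37 + 25 + 162 + 172 + 221 + 225 + 137 + 176 + 154 + 204 + 31 + 118 + 224 + 197 = 2472 MB.
⌈2472 / 256⌉ = 10.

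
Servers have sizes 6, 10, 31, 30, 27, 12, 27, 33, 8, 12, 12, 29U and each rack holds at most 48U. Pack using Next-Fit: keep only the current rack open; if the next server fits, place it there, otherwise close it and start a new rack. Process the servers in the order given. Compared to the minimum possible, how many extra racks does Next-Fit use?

Next-Fit: [6,10,31] [30] [27,12] [27] [33,8] [12,12] [29] → 7 racks.
6 servers exceed 24U (half the capacity), and no two of those can share a rack, so at least 6 racks are needed.
An optimal packing achieves that bound: [33,12] [31,12] [30,12,6] [29,10,8] [27] [27] → 6 racks.
Excess: 7 − 6 = 1.

1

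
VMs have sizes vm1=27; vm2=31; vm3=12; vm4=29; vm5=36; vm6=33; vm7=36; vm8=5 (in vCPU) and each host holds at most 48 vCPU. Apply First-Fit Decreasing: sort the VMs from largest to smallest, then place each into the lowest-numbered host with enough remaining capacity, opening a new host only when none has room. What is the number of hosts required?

6

Sorted descending: 36, 36, 33, 31, 29, 27, 12, 5.
host 1: place 36 vCPU, 12 vCPU left
host 2: place 36 vCPU, 12 vCPU left
host 3: place 33 vCPU, 15 vCPU left
host 4: place 31 vCPU, 17 vCPU left
host 5: place 29 vCPU, 19 vCPU left
host 6: place 27 vCPU, 21 vCPU left
host 1: place 12 vCPU, 0 vCPU left
host 2: place 5 vCPU, 7 vCPU left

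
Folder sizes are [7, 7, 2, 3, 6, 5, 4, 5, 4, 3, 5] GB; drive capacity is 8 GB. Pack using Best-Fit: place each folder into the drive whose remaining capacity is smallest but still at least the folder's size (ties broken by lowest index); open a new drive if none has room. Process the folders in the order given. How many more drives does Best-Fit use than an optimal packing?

Best-Fit: [7] [7] [2,3,3] [6] [5] [4,4] [5] [5] → 8 drives.
Total size 51 GB; any packing needs at least ⌈51/8⌉ = 7 drives.
An optimal packing achieves that bound: [7] [7] [6,2] [5,3] [5,3] [5] [4,4] → 7 drives.
Excess: 8 − 7 = 1.

1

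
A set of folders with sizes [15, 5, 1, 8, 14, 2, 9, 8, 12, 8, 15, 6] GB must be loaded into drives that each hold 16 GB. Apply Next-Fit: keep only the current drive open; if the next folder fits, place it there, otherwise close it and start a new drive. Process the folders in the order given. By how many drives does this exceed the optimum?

2

Next-Fit: [15] [5,1,8] [14,2] [9] [8] [12] [8] [15] [6] → 9 drives.
Total size 103 GB; any packing needs at least ⌈103/16⌉ = 7 drives.
An optimal packing achieves that bound: [15,1] [15] [14,2] [12] [9,6] [8,8] [8,5] → 7 drives.
Excess: 9 − 7 = 2.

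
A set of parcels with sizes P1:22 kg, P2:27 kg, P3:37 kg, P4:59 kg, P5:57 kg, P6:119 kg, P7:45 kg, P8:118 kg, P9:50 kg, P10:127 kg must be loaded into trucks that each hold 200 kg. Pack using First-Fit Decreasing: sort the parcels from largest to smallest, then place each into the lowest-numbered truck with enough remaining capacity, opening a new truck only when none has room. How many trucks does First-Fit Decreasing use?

4

Sorted descending: 127, 119, 118, 59, 57, 50, 45, 37, 27, 22.
truck 1: place 127 kg, 73 kg left
truck 2: place 119 kg, 81 kg left
truck 3: place 118 kg, 82 kg left
truck 1: place 59 kg, 14 kg left
truck 2: place 57 kg, 24 kg left
truck 3: place 50 kg, 32 kg left
truck 4: place 45 kg, 155 kg left
truck 4: place 37 kg, 118 kg left
truck 3: place 27 kg, 5 kg left
truck 2: place 22 kg, 2 kg left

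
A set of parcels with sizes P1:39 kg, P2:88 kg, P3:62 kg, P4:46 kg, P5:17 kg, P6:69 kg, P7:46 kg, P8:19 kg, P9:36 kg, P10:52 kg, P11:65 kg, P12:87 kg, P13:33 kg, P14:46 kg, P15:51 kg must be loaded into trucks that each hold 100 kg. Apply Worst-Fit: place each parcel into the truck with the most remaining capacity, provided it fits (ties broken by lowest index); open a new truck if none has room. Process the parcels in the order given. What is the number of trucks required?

9 trucks

P1 (39 kg) → truck 1 (remaining 61 kg)
P2 (88 kg) → truck 2 (remaining 12 kg)
P3 (62 kg) → truck 3 (remaining 38 kg)
P4 (46 kg) → truck 1 (remaining 15 kg)
P5 (17 kg) → truck 3 (remaining 21 kg)
P6 (69 kg) → truck 4 (remaining 31 kg)
P7 (46 kg) → truck 5 (remaining 54 kg)
P8 (19 kg) → truck 5 (remaining 35 kg)
P9 (36 kg) → truck 6 (remaining 64 kg)
P10 (52 kg) → truck 6 (remaining 12 kg)
P11 (65 kg) → truck 7 (remaining 35 kg)
P12 (87 kg) → truck 8 (remaining 13 kg)
P13 (33 kg) → truck 5 (remaining 2 kg)
P14 (46 kg) → truck 9 (remaining 54 kg)
P15 (51 kg) → truck 9 (remaining 3 kg)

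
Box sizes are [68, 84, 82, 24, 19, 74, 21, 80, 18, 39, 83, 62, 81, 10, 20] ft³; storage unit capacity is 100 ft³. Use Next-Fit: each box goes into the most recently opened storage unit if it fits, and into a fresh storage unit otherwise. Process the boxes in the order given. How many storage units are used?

11

Put 68 ft³ in storage unit 1; 32 ft³ remain.
Put 84 ft³ in storage unit 2; 16 ft³ remain.
Put 82 ft³ in storage unit 3; 18 ft³ remain.
Put 24 ft³ in storage unit 4; 76 ft³ remain.
Put 19 ft³ in storage unit 4; 57 ft³ remain.
Put 74 ft³ in storage unit 5; 26 ft³ remain.
Put 21 ft³ in storage unit 5; 5 ft³ remain.
Put 80 ft³ in storage unit 6; 20 ft³ remain.
Put 18 ft³ in storage unit 6; 2 ft³ remain.
Put 39 ft³ in storage unit 7; 61 ft³ remain.
Put 83 ft³ in storage unit 8; 17 ft³ remain.
Put 62 ft³ in storage unit 9; 38 ft³ remain.
Put 81 ft³ in storage unit 10; 19 ft³ remain.
Put 10 ft³ in storage unit 10; 9 ft³ remain.
Put 20 ft³ in storage unit 11; 80 ft³ remain.
Final storage units: [68] [84] [82] [24,19] [74,21] [80,18] [39] [83] [62] [81,10] [20].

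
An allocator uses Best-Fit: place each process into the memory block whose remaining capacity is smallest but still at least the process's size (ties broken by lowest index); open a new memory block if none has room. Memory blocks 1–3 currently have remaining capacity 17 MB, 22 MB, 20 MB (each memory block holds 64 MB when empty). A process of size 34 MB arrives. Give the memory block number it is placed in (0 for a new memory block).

0

No memory block has ≥ 34 MB free, so a new memory block is opened.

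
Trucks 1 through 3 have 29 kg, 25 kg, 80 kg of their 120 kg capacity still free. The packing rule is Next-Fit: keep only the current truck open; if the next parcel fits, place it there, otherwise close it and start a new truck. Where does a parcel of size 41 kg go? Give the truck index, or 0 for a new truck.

3

Next-Fit only looks at truck 3, which has 80 kg free.
41 kg fits there.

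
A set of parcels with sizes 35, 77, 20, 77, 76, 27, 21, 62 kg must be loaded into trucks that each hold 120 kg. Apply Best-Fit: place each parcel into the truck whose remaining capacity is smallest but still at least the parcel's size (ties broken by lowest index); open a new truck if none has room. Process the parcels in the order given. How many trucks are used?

35 kg → truck 1 (remaining 85 kg)
77 kg → truck 1 (remaining 8 kg)
20 kg → truck 2 (remaining 100 kg)
77 kg → truck 2 (remaining 23 kg)
76 kg → truck 3 (remaining 44 kg)
27 kg → truck 3 (remaining 17 kg)
21 kg → truck 2 (remaining 2 kg)
62 kg → truck 4 (remaining 58 kg)
Final trucks: [35,77] [20,77,21] [76,27] [62].

4 trucks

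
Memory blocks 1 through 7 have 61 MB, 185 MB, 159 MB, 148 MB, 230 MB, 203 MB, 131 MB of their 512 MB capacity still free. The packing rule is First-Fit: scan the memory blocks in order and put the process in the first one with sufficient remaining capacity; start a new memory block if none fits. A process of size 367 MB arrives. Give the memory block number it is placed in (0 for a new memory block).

0

No memory block has ≥ 367 MB free, so a new memory block is opened.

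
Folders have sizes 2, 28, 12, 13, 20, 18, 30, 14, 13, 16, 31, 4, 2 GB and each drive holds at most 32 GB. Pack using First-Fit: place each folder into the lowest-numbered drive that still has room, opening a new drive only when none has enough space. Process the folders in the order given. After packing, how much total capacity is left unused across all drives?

2 GB → drive 1 (remaining 30 GB)
28 GB → drive 1 (remaining 2 GB)
12 GB → drive 2 (remaining 20 GB)
13 GB → drive 2 (remaining 7 GB)
20 GB → drive 3 (remaining 12 GB)
18 GB → drive 4 (remaining 14 GB)
30 GB → drive 5 (remaining 2 GB)
14 GB → drive 4 (remaining 0 GB)
13 GB → drive 6 (remaining 19 GB)
16 GB → drive 6 (remaining 3 GB)
31 GB → drive 7 (remaining 1 GB)
4 GB → drive 2 (remaining 3 GB)
2 GB → drive 1 (remaining 0 GB)
7 drives × 32 GB = 224 GB; used 203 GB; unused 21 GB.

21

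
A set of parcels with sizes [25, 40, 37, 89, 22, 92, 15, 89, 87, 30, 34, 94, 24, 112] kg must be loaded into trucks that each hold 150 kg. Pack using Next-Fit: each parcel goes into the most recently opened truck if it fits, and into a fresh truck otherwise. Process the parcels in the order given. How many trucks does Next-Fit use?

7

truck 1: place 25 kg, 125 kg left
truck 1: place 40 kg, 85 kg left
truck 1: place 37 kg, 48 kg left
truck 2: place 89 kg, 61 kg left
truck 2: place 22 kg, 39 kg left
truck 3: place 92 kg, 58 kg left
truck 3: place 15 kg, 43 kg left
truck 4: place 89 kg, 61 kg left
truck 5: place 87 kg, 63 kg left
truck 5: place 30 kg, 33 kg left
truck 6: place 34 kg, 116 kg left
truck 6: place 94 kg, 22 kg left
truck 7: place 24 kg, 126 kg left
truck 7: place 112 kg, 14 kg left
Final trucks: [25,40,37] [89,22] [92,15] [89] [87,30] [34,94] [24,112].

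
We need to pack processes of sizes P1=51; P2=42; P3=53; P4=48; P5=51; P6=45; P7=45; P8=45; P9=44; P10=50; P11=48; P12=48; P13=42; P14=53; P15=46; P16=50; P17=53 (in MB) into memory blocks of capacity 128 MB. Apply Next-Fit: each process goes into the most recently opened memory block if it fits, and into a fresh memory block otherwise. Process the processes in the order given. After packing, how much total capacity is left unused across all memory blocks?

338

memory block 1: place P1 (51 MB), 77 MB left
memory block 1: place P2 (42 MB), 35 MB left
memory block 2: place P3 (53 MB), 75 MB left
memory block 2: place P4 (48 MB), 27 MB left
memory block 3: place P5 (51 MB), 77 MB left
memory block 3: place P6 (45 MB), 32 MB left
memory block 4: place P7 (45 MB), 83 MB left
memory block 4: place P8 (45 MB), 38 MB left
memory block 5: place P9 (44 MB), 84 MB left
memory block 5: place P10 (50 MB), 34 MB left
memory block 6: place P11 (48 MB), 80 MB left
memory block 6: place P12 (48 MB), 32 MB left
memory block 7: place P13 (42 MB), 86 MB left
memory block 7: place P14 (53 MB), 33 MB left
memory block 8: place P15 (46 MB), 82 MB left
memory block 8: place P16 (50 MB), 32 MB left
memory block 9: place P17 (53 MB), 75 MB left
9 memory blocks × 128 MB = 1152 MB; used 814 MB; unused 338 MB.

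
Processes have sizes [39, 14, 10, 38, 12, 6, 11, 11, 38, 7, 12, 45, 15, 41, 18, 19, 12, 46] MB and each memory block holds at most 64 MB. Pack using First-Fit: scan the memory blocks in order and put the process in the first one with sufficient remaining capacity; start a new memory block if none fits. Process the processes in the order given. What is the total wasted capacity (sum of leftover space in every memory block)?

54

Put 39 MB in memory block 1; 25 MB remain.
Put 14 MB in memory block 1; 11 MB remain.
Put 10 MB in memory block 1; 1 MB remain.
Put 38 MB in memory block 2; 26 MB remain.
Put 12 MB in memory block 2; 14 MB remain.
Put 6 MB in memory block 2; 8 MB remain.
Put 11 MB in memory block 3; 53 MB remain.
Put 11 MB in memory block 3; 42 MB remain.
Put 38 MB in memory block 3; 4 MB remain.
Put 7 MB in memory block 2; 1 MB remain.
Put 12 MB in memory block 4; 52 MB remain.
Put 45 MB in memory block 4; 7 MB remain.
Put 15 MB in memory block 5; 49 MB remain.
Put 41 MB in memory block 5; 8 MB remain.
Put 18 MB in memory block 6; 46 MB remain.
Put 19 MB in memory block 6; 27 MB remain.
Put 12 MB in memory block 6; 15 MB remain.
Put 46 MB in memory block 7; 18 MB remain.
7 memory blocks × 64 MB = 448 MB; used 394 MB; unused 54 MB.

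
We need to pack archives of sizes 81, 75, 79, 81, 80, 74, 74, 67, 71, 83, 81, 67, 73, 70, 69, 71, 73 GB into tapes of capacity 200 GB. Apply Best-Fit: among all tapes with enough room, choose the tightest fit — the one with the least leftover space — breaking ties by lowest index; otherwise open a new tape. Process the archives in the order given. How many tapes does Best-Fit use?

tape 1: place 81 GB, 119 GB left
tape 1: place 75 GB, 44 GB left
tape 2: place 79 GB, 121 GB left
tape 2: place 81 GB, 40 GB left
tape 3: place 80 GB, 120 GB left
tape 3: place 74 GB, 46 GB left
tape 4: place 74 GB, 126 GB left
tape 4: place 67 GB, 59 GB left
tape 5: place 71 GB, 129 GB left
tape 5: place 83 GB, 46 GB left
tape 6: place 81 GB, 119 GB left
tape 6: place 67 GB, 52 GB left
tape 7: place 73 GB, 127 GB left
tape 7: place 70 GB, 57 GB left
tape 8: place 69 GB, 131 GB left
tape 8: place 71 GB, 60 GB left
tape 9: place 73 GB, 127 GB left

9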